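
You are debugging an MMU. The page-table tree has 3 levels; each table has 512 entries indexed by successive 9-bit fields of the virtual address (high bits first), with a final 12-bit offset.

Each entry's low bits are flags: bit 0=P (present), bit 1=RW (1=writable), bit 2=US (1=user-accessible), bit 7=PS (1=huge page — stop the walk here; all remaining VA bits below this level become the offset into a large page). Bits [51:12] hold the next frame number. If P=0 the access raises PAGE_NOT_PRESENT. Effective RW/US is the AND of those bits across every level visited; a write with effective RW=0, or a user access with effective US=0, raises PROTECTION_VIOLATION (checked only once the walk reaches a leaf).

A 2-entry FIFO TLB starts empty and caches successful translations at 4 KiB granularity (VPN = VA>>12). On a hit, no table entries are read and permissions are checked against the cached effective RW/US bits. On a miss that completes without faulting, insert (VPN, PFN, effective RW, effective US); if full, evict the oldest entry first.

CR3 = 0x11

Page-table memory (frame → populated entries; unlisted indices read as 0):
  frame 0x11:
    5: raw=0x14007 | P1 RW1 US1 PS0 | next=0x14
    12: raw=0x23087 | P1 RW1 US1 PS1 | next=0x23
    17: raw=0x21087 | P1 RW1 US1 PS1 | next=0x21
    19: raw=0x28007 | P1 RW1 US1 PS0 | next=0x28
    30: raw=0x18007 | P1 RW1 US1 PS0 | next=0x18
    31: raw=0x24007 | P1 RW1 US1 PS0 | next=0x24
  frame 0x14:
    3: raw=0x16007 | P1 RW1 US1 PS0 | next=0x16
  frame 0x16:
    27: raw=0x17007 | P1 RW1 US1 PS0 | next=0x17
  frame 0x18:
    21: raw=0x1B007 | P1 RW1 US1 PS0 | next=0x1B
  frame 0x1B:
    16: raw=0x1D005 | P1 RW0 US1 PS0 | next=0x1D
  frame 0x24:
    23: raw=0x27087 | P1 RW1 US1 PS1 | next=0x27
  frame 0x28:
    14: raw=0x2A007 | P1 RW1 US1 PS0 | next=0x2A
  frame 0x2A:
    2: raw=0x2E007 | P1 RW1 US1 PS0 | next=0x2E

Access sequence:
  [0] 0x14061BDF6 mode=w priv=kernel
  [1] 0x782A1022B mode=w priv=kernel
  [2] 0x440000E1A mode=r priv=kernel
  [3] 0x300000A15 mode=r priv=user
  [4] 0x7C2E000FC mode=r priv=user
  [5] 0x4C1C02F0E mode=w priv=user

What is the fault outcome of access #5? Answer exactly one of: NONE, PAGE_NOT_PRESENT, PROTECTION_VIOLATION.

Trace:
#0 VA=0x14061BDF6 (w,kernel):
  L0: frame=0x11 idx=5 entry=0x14007 [P=1 RW=1 US=1 PS=0]
  L1: frame=0x14 idx=3 entry=0x16007 [P=1 RW=1 US=1 PS=0]
  L2: frame=0x16 idx=27 entry=0x17007 [P=1 RW=1 US=1 PS=0]
  → PA=0x17DF6  (3 entries read)
#1 VA=0x782A1022B (w,kernel):
  L0: frame=0x11 idx=30 entry=0x18007 [P=1 RW=1 US=1 PS=0]
  L1: frame=0x18 idx=21 entry=0x1B007 [P=1 RW=1 US=1 PS=0]
  L2: frame=0x1B idx=16 entry=0x1D005 [P=1 RW=0 US=1 PS=0]
  → PROTECTION_VIOLATION  (3 entries read)
#2 VA=0x440000E1A (r,kernel):
  L0: frame=0x11 idx=17 entry=0x21087 [P=1 RW=1 US=1 PS=1]
  → PA=0x21E1A (huge @L0)  (1 entries read)
#3 VA=0x300000A15 (r,user):
  L0: frame=0x11 idx=12 entry=0x23087 [P=1 RW=1 US=1 PS=1]
  → PA=0x23A15 (huge @L0)  (1 entries read)
#4 VA=0x7C2E000FC (r,user):
  L0: frame=0x11 idx=31 entry=0x24007 [P=1 RW=1 US=1 PS=0]
  L1: frame=0x24 idx=23 entry=0x27087 [P=1 RW=1 US=1 PS=1]
  → PA=0x270FC (huge @L1)  (2 entries read)
#5 VA=0x4C1C02F0E (w,user):
  L0: frame=0x11 idx=19 entry=0x28007 [P=1 RW=1 US=1 PS=0]
  L1: frame=0x28 idx=14 entry=0x2A007 [P=1 RW=1 US=1 PS=0]
  L2: frame=0x2A idx=2 entry=0x2E007 [P=1 RW=1 US=1 PS=0]
  → PA=0x2EF0E  (3 entries read)

Access #5 fault: NONE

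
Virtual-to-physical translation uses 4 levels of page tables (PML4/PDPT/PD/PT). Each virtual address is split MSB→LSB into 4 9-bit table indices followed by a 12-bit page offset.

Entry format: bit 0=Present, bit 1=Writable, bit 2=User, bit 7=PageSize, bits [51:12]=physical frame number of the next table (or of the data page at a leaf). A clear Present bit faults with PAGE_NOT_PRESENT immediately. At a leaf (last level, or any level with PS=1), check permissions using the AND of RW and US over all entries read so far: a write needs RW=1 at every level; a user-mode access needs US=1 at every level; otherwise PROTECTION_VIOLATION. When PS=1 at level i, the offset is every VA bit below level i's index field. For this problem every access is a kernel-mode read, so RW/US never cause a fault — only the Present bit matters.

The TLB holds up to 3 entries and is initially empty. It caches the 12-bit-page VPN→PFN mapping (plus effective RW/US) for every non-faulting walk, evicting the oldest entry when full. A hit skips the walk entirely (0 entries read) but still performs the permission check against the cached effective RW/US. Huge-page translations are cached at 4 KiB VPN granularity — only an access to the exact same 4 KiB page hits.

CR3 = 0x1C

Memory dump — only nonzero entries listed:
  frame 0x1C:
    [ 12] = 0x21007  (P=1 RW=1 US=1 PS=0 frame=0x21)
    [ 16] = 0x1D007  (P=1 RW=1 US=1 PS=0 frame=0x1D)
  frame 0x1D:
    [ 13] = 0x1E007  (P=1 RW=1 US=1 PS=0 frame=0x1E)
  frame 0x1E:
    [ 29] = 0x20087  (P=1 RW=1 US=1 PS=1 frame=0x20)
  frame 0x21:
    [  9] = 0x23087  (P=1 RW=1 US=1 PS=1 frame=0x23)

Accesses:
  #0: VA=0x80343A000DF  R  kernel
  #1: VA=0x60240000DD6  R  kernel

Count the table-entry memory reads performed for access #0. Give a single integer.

Trace:
#0 VA=0x80343A000DF (r,kernel):
  [0] read 0x1C idx=16: raw=0x1D007 flags P=1 W=1 U=1 S=0
  [1] read 0x1D idx=13: raw=0x1E007 flags P=1 W=1 U=1 S=0
  [2] read 0x1E idx=29: raw=0x20087 flags P=1 W=1 U=1 S=1
  ✓ 0x200DF (huge @L2)  — 3 lookups
#1 VA=0x60240000DD6 (r,kernel):
  [0] read 0x1C idx=12: raw=0x21007 flags P=1 W=1 U=1 S=0
  [1] read 0x21 idx=9: raw=0x23087 flags P=1 W=1 U=1 S=1
  ✓ 0x23DD6 (huge @L1)  — 2 lookups

Entries read for #0: 3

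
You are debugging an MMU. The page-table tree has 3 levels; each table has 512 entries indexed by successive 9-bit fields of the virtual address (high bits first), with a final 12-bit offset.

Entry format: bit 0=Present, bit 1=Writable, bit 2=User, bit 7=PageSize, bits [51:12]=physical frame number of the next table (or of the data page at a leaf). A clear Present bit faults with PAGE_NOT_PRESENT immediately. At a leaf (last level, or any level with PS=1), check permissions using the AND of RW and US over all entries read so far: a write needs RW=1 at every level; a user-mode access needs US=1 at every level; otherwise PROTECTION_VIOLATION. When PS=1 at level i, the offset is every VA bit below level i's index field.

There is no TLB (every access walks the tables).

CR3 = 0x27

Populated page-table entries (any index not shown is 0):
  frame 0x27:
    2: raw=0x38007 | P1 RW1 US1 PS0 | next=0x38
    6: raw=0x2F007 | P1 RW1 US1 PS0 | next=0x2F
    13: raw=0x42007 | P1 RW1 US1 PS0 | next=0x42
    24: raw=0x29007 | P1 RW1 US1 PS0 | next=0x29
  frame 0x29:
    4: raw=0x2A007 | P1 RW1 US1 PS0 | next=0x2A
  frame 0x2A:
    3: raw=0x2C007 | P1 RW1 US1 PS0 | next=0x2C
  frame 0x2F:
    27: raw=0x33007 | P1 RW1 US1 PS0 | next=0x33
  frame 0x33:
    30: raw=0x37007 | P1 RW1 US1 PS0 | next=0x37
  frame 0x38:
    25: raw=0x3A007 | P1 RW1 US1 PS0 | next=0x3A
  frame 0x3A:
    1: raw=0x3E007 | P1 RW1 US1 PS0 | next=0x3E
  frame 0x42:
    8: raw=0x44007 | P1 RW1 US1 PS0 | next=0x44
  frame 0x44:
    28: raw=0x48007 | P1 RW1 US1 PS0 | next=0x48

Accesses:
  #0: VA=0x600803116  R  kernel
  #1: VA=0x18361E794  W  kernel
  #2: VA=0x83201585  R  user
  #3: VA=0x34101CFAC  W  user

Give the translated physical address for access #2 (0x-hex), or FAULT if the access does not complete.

Trace:
#0 VA=0x600803116 (r,kernel):
  [0] read 0x27 idx=24: raw=0x29007 flags P=1 W=1 U=1 S=0
  [1] read 0x29 idx=4: raw=0x2A007 flags P=1 W=1 U=1 S=0
  [2] read 0x2A idx=3: raw=0x2C007 flags P=1 W=1 U=1 S=0
  → PA=0x2C116  (3 entries read)
#1 VA=0x18361E794 (w,kernel):
  [0] read 0x27 idx=6: raw=0x2F007 flags P=1 W=1 U=1 S=0
  [1] read 0x2F idx=27: raw=0x33007 flags P=1 W=1 U=1 S=0
  [2] read 0x33 idx=30: raw=0x37007 flags P=1 W=1 U=1 S=0
  → PA=0x37794  (3 entries read)
#2 VA=0x83201585 (r,user):
  [0] read 0x27 idx=2: raw=0x38007 flags P=1 W=1 U=1 S=0
  [1] read 0x38 idx=25: raw=0x3A007 flags P=1 W=1 U=1 S=0
  [2] read 0x3A idx=1: raw=0x3E007 flags P=1 W=1 U=1 S=0
  → PA=0x3E585  (3 entries read)
#3 VA=0x34101CFAC (w,user):
  [0] read 0x27 idx=13: raw=0x42007 flags P=1 W=1 U=1 S=0
  [1] read 0x42 idx=8: raw=0x44007 flags P=1 W=1 U=1 S=0
  [2] read 0x44 idx=28: raw=0x48007 flags P=1 W=1 U=1 S=0
  → PA=0x48FAC  (3 entries read)

Access #2 PA: 0x3E585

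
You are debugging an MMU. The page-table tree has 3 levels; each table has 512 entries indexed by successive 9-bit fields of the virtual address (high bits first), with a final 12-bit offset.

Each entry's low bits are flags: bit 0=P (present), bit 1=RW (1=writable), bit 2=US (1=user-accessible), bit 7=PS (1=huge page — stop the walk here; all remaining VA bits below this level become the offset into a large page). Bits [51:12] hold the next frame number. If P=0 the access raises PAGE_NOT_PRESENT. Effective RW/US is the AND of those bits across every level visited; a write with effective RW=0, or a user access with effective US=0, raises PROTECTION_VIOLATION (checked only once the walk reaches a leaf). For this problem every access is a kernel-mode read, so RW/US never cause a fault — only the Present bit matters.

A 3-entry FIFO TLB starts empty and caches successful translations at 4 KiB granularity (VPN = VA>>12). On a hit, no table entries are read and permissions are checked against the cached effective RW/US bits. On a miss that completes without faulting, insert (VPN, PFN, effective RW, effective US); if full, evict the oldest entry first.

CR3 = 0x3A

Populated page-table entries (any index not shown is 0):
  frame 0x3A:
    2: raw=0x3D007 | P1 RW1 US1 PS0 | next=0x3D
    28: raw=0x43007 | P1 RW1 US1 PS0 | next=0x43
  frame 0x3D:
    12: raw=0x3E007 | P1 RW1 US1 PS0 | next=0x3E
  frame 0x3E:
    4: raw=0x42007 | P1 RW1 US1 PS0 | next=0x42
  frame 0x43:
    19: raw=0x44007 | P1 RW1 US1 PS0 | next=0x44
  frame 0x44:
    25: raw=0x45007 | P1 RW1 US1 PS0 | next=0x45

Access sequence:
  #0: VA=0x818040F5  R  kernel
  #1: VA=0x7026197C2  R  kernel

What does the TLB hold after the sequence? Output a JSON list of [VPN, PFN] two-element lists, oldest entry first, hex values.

Per-access translation:
#0 VA=0x818040F5 (r,kernel):
  lvl0: tbl 0x3A, slot 2 ⇒ 0x3D007 (P1/RW1/US1/PS0)
  lvl1: tbl 0x3D, slot 12 ⇒ 0x3E007 (P1/RW1/US1/PS0)
  lvl2: tbl 0x3E, slot 4 ⇒ 0x42007 (P1/RW1/US1/PS0)
  → PA=0x420F5  (3 entries read)
#1 VA=0x7026197C2 (r,kernel):
  lvl0: tbl 0x3A, slot 28 ⇒ 0x43007 (P1/RW1/US1/PS0)
  lvl1: tbl 0x43, slot 19 ⇒ 0x44007 (P1/RW1/US1/PS0)
  lvl2: tbl 0x44, slot 25 ⇒ 0x45007 (P1/RW1/US1/PS0)
  → PA=0x457C2  (3 entries read)

TLB: [["0x81804", "0x42"], ["0x702619", "0x45"]]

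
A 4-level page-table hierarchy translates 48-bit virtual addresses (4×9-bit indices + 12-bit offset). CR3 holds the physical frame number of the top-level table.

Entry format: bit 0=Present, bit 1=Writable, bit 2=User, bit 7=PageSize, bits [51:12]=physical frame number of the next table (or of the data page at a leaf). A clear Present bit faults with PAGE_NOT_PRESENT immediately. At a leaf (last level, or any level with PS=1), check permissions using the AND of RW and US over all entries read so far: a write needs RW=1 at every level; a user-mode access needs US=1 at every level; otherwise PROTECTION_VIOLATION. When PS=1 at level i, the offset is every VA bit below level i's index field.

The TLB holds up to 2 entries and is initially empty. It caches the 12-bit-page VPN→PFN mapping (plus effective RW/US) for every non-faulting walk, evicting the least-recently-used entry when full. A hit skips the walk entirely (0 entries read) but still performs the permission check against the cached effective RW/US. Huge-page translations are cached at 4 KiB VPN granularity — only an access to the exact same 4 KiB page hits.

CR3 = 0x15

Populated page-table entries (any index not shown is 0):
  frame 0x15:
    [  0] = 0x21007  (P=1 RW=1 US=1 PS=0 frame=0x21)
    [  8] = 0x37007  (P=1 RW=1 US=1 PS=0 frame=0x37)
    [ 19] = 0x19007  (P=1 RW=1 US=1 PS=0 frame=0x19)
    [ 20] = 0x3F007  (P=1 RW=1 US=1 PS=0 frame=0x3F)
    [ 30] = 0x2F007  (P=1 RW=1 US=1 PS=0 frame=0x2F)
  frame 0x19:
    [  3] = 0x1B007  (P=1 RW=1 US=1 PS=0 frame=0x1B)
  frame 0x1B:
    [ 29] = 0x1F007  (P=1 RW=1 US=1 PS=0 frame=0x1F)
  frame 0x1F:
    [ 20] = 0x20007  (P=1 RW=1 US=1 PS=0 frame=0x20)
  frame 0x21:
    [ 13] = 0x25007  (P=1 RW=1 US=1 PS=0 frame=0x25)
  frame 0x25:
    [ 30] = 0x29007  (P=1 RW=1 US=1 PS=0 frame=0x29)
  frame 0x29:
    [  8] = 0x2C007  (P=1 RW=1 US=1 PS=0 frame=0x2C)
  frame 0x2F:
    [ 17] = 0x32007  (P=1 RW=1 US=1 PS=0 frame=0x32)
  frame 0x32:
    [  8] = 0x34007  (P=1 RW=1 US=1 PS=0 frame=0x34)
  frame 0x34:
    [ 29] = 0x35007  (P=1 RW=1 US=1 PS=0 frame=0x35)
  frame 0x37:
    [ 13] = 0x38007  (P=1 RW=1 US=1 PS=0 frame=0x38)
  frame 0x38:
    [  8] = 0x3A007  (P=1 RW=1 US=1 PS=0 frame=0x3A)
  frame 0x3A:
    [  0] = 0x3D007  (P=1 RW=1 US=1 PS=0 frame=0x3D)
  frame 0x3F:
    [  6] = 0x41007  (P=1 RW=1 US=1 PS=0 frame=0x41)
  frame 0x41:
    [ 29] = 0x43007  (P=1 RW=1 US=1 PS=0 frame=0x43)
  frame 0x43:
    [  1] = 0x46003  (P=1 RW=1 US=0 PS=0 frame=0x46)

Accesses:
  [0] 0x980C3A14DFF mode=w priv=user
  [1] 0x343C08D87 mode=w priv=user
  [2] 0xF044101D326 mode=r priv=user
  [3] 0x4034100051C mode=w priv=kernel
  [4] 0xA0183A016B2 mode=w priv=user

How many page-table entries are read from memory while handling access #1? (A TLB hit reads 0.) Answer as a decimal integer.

Per-access translation:
#0 VA=0x980C3A14DFF (w,user):
  [0] read 0x15 idx=19: raw=0x19007 flags P=1 W=1 U=1 S=0
  [1] read 0x19 idx=3: raw=0x1B007 flags P=1 W=1 U=1 S=0
  [2] read 0x1B idx=29: raw=0x1F007 flags P=1 W=1 U=1 S=0
  [3] read 0x1F idx=20: raw=0x20007 flags P=1 W=1 U=1 S=0
  ⇒ phys 0x20DFF  [4 reads]
#1 VA=0x343C08D87 (w,user):
  [0] read 0x15 idx=0: raw=0x21007 flags P=1 W=1 U=1 S=0
  [1] read 0x21 idx=13: raw=0x25007 flags P=1 W=1 U=1 S=0
  [2] read 0x25 idx=30: raw=0x29007 flags P=1 W=1 U=1 S=0
  [3] read 0x29 idx=8: raw=0x2C007 flags P=1 W=1 U=1 S=0
  ⇒ phys 0x2CD87  [4 reads]
#2 VA=0xF044101D326 (r,user):
  [0] read 0x15 idx=30: raw=0x2F007 flags P=1 W=1 U=1 S=0
  [1] read 0x2F idx=17: raw=0x32007 flags P=1 W=1 U=1 S=0
  [2] read 0x32 idx=8: raw=0x34007 flags P=1 W=1 U=1 S=0
  [3] read 0x34 idx=29: raw=0x35007 flags P=1 W=1 U=1 S=0
  ⇒ phys 0x35326  [4 reads]
#3 VA=0x4034100051C (w,kernel):
  [0] read 0x15 idx=8: raw=0x37007 flags P=1 W=1 U=1 S=0
  [1] read 0x37 idx=13: raw=0x38007 flags P=1 W=1 U=1 S=0
  [2] read 0x38 idx=8: raw=0x3A007 flags P=1 W=1 U=1 S=0
  [3] read 0x3A idx=0: raw=0x3D007 flags P=1 W=1 U=1 S=0
  ⇒ phys 0x3D51C  [4 reads]
#4 VA=0xA0183A016B2 (w,user):
  [0] read 0x15 idx=20: raw=0x3F007 flags P=1 W=1 U=1 S=0
  [1] read 0x3F idx=6: raw=0x41007 flags P=1 W=1 U=1 S=0
  [2] read 0x41 idx=29: raw=0x43007 flags P=1 W=1 U=1 S=0
  [3] read 0x43 idx=1: raw=0x46003 flags P=1 W=1 U=0 S=0
  ⇒ fault: PROTECTION_VIOLATION  — 4 lookups

Entries read for #1: 4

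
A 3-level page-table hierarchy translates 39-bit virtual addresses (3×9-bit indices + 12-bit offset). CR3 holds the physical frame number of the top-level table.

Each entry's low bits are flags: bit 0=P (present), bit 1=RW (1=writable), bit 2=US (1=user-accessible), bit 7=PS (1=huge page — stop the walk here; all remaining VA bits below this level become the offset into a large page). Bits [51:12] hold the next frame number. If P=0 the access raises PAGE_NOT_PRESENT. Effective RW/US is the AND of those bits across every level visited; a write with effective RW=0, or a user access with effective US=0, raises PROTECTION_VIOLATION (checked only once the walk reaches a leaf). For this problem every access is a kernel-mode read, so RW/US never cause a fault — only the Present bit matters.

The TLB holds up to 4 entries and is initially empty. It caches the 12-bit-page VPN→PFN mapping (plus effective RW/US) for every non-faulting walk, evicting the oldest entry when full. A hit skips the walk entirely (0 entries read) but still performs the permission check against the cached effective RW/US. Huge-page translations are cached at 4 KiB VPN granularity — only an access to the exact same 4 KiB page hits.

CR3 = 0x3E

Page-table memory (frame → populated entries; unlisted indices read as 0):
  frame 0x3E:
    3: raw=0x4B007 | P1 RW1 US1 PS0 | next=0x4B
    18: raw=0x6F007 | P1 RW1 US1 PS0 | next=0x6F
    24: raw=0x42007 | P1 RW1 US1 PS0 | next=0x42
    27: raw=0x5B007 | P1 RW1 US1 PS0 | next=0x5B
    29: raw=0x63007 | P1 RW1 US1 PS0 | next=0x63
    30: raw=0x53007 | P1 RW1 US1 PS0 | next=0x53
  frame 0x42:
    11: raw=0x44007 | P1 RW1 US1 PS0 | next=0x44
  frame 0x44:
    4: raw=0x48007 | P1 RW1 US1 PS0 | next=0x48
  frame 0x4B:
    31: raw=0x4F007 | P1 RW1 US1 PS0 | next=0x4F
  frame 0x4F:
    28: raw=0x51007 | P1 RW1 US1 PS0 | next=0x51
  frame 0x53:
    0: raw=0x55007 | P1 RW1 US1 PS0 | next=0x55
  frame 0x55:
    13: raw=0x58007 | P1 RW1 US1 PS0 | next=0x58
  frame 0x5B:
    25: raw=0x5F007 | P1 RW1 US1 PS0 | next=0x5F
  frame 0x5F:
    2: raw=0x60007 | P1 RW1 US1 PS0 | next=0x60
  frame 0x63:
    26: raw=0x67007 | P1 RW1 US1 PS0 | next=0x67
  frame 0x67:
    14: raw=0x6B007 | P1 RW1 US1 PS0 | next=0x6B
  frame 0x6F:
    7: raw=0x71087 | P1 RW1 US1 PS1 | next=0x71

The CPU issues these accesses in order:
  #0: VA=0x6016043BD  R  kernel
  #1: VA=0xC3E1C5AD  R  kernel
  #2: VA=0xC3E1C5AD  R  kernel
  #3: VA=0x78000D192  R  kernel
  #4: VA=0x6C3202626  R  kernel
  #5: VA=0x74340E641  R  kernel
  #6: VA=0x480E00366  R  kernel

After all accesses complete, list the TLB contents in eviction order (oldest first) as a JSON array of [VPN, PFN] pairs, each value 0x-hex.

Per-access translation:
#0 VA=0x6016043BD (r,kernel):
  [0] read 0x3E idx=24: raw=0x42007 flags P=1 W=1 U=1 S=0
  [1] read 0x42 idx=11: raw=0x44007 flags P=1 W=1 U=1 S=0
  [2] read 0x44 idx=4: raw=0x48007 flags P=1 W=1 U=1 S=0
  → PA=0x483BD  (3 entries read)
#1 VA=0xC3E1C5AD (r,kernel):
  [0] read 0x3E idx=3: raw=0x4B007 flags P=1 W=1 U=1 S=0
  [1] read 0x4B idx=31: raw=0x4F007 flags P=1 W=1 U=1 S=0
  [2] read 0x4F idx=28: raw=0x51007 flags P=1 W=1 U=1 S=0
  → PA=0x515AD  (3 entries read)
#2 VA=0xC3E1C5AD (r,kernel):
  TLB hit vpn=0xC3E1C → PA=0x515AD
#3 VA=0x78000D192 (r,kernel):
  [0] read 0x3E idx=30: raw=0x53007 flags P=1 W=1 U=1 S=0
  [1] read 0x53 idx=0: raw=0x55007 flags P=1 W=1 U=1 S=0
  [2] read 0x55 idx=13: raw=0x58007 flags P=1 W=1 U=1 S=0
  → PA=0x58192  (3 entries read)
#4 VA=0x6C3202626 (r,kernel):
  [0] read 0x3E idx=27: raw=0x5B007 flags P=1 W=1 U=1 S=0
  [1] read 0x5B idx=25: raw=0x5F007 flags P=1 W=1 U=1 S=0
  [2] read 0x5F idx=2: raw=0x60007 flags P=1 W=1 U=1 S=0
  → PA=0x60626  (3 entries read)
#5 VA=0x74340E641 (r,kernel):
  [0] read 0x3E idx=29: raw=0x63007 flags P=1 W=1 U=1 S=0
  [1] read 0x63 idx=26: raw=0x67007 flags P=1 W=1 U=1 S=0
  [2] read 0x67 idx=14: raw=0x6B007 flags P=1 W=1 U=1 S=0
  → PA=0x6B641  (3 entries read)
#6 VA=0x480E00366 (r,kernel):
  [0] read 0x3E idx=18: raw=0x6F007 flags P=1 W=1 U=1 S=0
  [1] read 0x6F idx=7: raw=0x71087 flags P=1 W=1 U=1 S=1
  → PA=0x71366 (huge @L1)  (2 entries read)

TLB: [["0x78000D", "0x58"], ["0x6C3202", "0x60"], ["0x74340E", "0x6B"], ["0x480E00", "0x71"]]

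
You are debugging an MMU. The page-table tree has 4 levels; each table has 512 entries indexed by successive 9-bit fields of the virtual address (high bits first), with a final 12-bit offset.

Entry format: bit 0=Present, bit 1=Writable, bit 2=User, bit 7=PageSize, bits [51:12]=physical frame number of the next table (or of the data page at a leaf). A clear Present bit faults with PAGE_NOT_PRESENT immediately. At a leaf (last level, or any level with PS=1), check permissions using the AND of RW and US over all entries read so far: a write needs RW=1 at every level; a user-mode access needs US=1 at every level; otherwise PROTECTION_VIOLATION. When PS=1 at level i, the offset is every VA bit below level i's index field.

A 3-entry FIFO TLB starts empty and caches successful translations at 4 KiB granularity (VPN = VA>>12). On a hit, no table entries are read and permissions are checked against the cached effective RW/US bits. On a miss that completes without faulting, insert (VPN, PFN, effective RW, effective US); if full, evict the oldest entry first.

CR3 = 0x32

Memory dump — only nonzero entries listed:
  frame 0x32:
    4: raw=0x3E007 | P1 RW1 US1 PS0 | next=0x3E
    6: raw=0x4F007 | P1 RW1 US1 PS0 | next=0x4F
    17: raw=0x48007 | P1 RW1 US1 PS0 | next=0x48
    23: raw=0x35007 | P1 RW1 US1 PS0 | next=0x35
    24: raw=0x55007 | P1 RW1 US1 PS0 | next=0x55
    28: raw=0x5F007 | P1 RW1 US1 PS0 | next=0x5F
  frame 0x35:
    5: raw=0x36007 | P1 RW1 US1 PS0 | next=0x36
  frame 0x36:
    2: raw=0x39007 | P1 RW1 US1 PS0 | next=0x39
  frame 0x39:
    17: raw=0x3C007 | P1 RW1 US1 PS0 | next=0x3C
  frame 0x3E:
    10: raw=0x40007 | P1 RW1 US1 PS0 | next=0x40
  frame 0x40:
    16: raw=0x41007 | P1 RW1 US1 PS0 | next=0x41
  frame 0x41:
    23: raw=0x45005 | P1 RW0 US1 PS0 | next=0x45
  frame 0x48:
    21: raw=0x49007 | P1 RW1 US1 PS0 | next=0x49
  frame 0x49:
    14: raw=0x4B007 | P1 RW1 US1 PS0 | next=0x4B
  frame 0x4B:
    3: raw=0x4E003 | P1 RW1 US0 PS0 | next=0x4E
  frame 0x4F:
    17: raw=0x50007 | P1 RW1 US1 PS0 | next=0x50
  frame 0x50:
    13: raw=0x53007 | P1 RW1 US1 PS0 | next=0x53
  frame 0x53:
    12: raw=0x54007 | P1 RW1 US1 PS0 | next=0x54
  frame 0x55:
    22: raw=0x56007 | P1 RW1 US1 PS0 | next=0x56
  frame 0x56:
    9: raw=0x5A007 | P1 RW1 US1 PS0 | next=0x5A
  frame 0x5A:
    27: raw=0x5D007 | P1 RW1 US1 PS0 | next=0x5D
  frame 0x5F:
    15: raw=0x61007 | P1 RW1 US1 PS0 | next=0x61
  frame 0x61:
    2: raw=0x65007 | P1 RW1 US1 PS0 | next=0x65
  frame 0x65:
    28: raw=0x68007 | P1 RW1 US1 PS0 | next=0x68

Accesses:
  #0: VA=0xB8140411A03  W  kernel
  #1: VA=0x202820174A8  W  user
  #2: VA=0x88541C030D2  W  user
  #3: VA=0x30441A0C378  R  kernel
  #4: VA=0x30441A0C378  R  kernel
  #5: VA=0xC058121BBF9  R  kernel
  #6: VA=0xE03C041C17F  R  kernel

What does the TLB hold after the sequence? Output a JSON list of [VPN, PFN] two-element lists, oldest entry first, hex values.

Trace:
#0 VA=0xB8140411A03 (w,kernel):
  lvl0: tbl 0x32, slot 23 ⇒ 0x35007 (P1/RW1/US1/PS0)
  lvl1: tbl 0x35, slot 5 ⇒ 0x36007 (P1/RW1/US1/PS0)
  lvl2: tbl 0x36, slot 2 ⇒ 0x39007 (P1/RW1/US1/PS0)
  lvl3: tbl 0x39, slot 17 ⇒ 0x3C007 (P1/RW1/US1/PS0)
  → PA=0x3CA03  (4 entries read)
#1 VA=0x202820174A8 (w,user):
  lvl0: tbl 0x32, slot 4 ⇒ 0x3E007 (P1/RW1/US1/PS0)
  lvl1: tbl 0x3E, slot 10 ⇒ 0x40007 (P1/RW1/US1/PS0)
  lvl2: tbl 0x40, slot 16 ⇒ 0x41007 (P1/RW1/US1/PS0)
  lvl3: tbl 0x41, slot 23 ⇒ 0x45005 (P1/RW0/US1/PS0)
  → PROTECTION_VIOLATION  (4 entries read)
#2 VA=0x88541C030D2 (w,user):
  lvl0: tbl 0x32, slot 17 ⇒ 0x48007 (P1/RW1/US1/PS0)
  lvl1: tbl 0x48, slot 21 ⇒ 0x49007 (P1/RW1/US1/PS0)
  lvl2: tbl 0x49, slot 14 ⇒ 0x4B007 (P1/RW1/US1/PS0)
  lvl3: tbl 0x4B, slot 3 ⇒ 0x4E003 (P1/RW1/US0/PS0)
  → PROTECTION_VIOLATION  (4 entries read)
#3 VA=0x30441A0C378 (r,kernel):
  lvl0: tbl 0x32, slot 6 ⇒ 0x4F007 (P1/RW1/US1/PS0)
  lvl1: tbl 0x4F, slot 17 ⇒ 0x50007 (P1/RW1/US1/PS0)
  lvl2: tbl 0x50, slot 13 ⇒ 0x53007 (P1/RW1/US1/PS0)
  lvl3: tbl 0x53, slot 12 ⇒ 0x54007 (P1/RW1/US1/PS0)
  → PA=0x54378  (4 entries read)
#4 VA=0x30441A0C378 (r,kernel):
  TLB hit vpn=0x30441A0C → PA=0x54378
#5 VA=0xC058121BBF9 (r,kernel):
  lvl0: tbl 0x32, slot 24 ⇒ 0x55007 (P1/RW1/US1/PS0)
  lvl1: tbl 0x55, slot 22 ⇒ 0x56007 (P1/RW1/US1/PS0)
  lvl2: tbl 0x56, slot 9 ⇒ 0x5A007 (P1/RW1/US1/PS0)
  lvl3: tbl 0x5A, slot 27 ⇒ 0x5D007 (P1/RW1/US1/PS0)
  → PA=0x5DBF9  (4 entries read)
#6 VA=0xE03C041C17F (r,kernel):
  lvl0: tbl 0x32, slot 28 ⇒ 0x5F007 (P1/RW1/US1/PS0)
  lvl1: tbl 0x5F, slot 15 ⇒ 0x61007 (P1/RW1/US1/PS0)
  lvl2: tbl 0x61, slot 2 ⇒ 0x65007 (P1/RW1/US1/PS0)
  lvl3: tbl 0x65, slot 28 ⇒ 0x68007 (P1/RW1/US1/PS0)
  → PA=0x6817F  (4 entries read)

TLB: [["0x30441A0C", "0x54"], ["0xC058121B", "0x5D"], ["0xE03C041C", "0x68"]]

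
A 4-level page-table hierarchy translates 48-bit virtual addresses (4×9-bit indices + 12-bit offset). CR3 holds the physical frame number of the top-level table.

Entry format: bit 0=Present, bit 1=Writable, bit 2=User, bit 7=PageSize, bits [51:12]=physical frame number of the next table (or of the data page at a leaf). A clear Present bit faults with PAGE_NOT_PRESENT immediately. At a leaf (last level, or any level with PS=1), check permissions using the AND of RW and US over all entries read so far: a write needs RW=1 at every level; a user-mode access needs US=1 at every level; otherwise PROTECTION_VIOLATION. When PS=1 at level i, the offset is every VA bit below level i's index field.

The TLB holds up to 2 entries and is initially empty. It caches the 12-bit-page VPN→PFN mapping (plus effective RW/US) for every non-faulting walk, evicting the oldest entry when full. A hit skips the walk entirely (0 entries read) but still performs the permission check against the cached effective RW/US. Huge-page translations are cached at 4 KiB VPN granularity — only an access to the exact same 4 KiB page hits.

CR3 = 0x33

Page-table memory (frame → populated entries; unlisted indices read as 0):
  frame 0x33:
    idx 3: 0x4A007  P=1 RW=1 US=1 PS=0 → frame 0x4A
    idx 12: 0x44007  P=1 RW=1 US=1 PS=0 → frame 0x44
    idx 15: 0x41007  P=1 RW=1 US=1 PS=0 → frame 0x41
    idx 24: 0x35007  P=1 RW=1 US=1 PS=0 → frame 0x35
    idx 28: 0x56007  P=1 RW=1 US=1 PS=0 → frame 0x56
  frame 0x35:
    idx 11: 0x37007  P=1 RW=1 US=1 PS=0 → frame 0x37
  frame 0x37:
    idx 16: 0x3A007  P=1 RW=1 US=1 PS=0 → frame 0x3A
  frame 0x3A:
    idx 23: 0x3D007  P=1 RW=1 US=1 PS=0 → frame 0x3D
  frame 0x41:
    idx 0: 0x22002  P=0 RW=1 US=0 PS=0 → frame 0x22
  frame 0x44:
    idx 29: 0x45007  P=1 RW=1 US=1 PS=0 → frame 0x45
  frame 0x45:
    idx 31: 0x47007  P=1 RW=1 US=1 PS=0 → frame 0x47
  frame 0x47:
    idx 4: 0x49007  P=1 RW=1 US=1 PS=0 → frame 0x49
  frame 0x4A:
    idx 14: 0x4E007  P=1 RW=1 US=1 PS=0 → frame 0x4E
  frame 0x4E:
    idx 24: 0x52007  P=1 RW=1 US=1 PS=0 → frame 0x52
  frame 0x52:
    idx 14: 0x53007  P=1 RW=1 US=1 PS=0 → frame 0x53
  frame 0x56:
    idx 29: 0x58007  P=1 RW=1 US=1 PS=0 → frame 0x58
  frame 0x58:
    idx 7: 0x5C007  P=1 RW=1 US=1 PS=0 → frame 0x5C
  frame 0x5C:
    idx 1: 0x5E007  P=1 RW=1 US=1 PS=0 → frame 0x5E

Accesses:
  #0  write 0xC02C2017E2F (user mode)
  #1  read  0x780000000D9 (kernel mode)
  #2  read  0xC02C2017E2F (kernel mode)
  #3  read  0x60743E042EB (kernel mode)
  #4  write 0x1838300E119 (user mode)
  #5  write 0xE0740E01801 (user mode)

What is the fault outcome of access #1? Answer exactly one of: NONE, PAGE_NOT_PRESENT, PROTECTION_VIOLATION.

Trace:
#0 VA=0xC02C2017E2F (w,user):
  lvl0: tbl 0x33, slot 24 ⇒ 0x35007 (P1/RW1/US1/PS0)
  lvl1: tbl 0x35, slot 11 ⇒ 0x37007 (P1/RW1/US1/PS0)
  lvl2: tbl 0x37, slot 16 ⇒ 0x3A007 (P1/RW1/US1/PS0)
  lvl3: tbl 0x3A, slot 23 ⇒ 0x3D007 (P1/RW1/US1/PS0)
  ⇒ phys 0x3DE2F  [4 reads]
#1 VA=0x780000000D9 (r,kernel):
  lvl0: tbl 0x33, slot 15 ⇒ 0x41007 (P1/RW1/US1/PS0)
  lvl1: tbl 0x41, slot 0 ⇒ 0x22002 (P0/RW1/US0/PS0)
  ✗ PAGE_NOT_PRESENT  [2 reads]
#2 VA=0xC02C2017E2F (r,kernel):
  TLB hit vpn=0xC02C2017 → PA=0x3DE2F
#3 VA=0x60743E042EB (r,kernel):
  lvl0: tbl 0x33, slot 12 ⇒ 0x44007 (P1/RW1/US1/PS0)
  lvl1: tbl 0x44, slot 29 ⇒ 0x45007 (P1/RW1/US1/PS0)
  lvl2: tbl 0x45, slot 31 ⇒ 0x47007 (P1/RW1/US1/PS0)
  lvl3: tbl 0x47, slot 4 ⇒ 0x49007 (P1/RW1/US1/PS0)
  ⇒ phys 0x492EB  [4 reads]
#4 VA=0x1838300E119 (w,user):
  lvl0: tbl 0x33, slot 3 ⇒ 0x4A007 (P1/RW1/US1/PS0)
  lvl1: tbl 0x4A, slot 14 ⇒ 0x4E007 (P1/RW1/US1/PS0)
  lvl2: tbl 0x4E, slot 24 ⇒ 0x52007 (P1/RW1/US1/PS0)
  lvl3: tbl 0x52, slot 14 ⇒ 0x53007 (P1/RW1/US1/PS0)
  ⇒ phys 0x53119  [4 reads]
#5 VA=0xE0740E01801 (w,user):
  lvl0: tbl 0x33, slot 28 ⇒ 0x56007 (P1/RW1/US1/PS0)
  lvl1: tbl 0x56, slot 29 ⇒ 0x58007 (P1/RW1/US1/PS0)
  lvl2: tbl 0x58, slot 7 ⇒ 0x5C007 (P1/RW1/US1/PS0)
  lvl3: tbl 0x5C, slot 1 ⇒ 0x5E007 (P1/RW1/US1/PS0)
  ⇒ phys 0x5E801  [4 reads]

Access #1 fault: PAGE_NOT_PRESENT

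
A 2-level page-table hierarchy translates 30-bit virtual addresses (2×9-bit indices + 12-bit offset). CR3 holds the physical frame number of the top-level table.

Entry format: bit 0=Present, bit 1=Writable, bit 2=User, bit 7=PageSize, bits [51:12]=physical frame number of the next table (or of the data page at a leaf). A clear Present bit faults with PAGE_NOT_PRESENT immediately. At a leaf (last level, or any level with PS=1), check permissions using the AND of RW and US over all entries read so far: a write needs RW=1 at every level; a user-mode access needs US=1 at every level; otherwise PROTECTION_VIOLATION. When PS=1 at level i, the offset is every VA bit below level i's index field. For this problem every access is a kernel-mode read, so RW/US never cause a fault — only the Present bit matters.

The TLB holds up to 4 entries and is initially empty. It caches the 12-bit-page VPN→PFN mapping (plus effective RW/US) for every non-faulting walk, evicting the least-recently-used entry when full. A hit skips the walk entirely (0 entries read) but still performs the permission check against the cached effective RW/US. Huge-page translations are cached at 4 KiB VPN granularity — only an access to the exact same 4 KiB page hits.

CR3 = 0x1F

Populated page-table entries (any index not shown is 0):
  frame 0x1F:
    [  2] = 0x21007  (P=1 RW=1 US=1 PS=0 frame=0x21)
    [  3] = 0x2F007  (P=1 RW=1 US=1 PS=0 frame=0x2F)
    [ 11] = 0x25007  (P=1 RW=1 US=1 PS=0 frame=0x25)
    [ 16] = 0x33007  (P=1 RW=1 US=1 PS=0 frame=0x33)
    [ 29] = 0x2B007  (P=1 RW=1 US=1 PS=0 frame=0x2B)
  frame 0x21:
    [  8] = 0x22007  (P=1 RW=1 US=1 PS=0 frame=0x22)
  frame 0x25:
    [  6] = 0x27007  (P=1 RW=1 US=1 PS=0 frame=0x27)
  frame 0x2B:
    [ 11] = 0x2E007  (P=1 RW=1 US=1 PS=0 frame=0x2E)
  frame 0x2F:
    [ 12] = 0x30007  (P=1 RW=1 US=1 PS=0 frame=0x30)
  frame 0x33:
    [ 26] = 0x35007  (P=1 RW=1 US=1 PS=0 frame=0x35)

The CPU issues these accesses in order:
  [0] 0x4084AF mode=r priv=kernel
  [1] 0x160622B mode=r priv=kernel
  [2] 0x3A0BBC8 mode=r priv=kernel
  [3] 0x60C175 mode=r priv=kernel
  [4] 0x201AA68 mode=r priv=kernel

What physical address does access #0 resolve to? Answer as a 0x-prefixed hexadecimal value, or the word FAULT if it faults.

Per-access translation:
#0 VA=0x4084AF (r,kernel):
  lvl0: tbl 0x1F, slot 2 ⇒ 0x21007 (P1/RW1/US1/PS0)
  lvl1: tbl 0x21, slot 8 ⇒ 0x22007 (P1/RW1/US1/PS0)
  ⇒ phys 0x224AF  [2 reads]
#1 VA=0x160622B (r,kernel):
  lvl0: tbl 0x1F, slot 11 ⇒ 0x25007 (P1/RW1/US1/PS0)
  lvl1: tbl 0x25, slot 6 ⇒ 0x27007 (P1/RW1/US1/PS0)
  ⇒ phys 0x2722B  [2 reads]
#2 VA=0x3A0BBC8 (r,kernel):
  lvl0: tbl 0x1F, slot 29 ⇒ 0x2B007 (P1/RW1/US1/PS0)
  lvl1: tbl 0x2B, slot 11 ⇒ 0x2E007 (P1/RW1/US1/PS0)
  ⇒ phys 0x2EBC8  [2 reads]
#3 VA=0x60C175 (r,kernel):
  lvl0: tbl 0x1F, slot 3 ⇒ 0x2F007 (P1/RW1/US1/PS0)
  lvl1: tbl 0x2F, slot 12 ⇒ 0x30007 (P1/RW1/US1/PS0)
  ⇒ phys 0x30175  [2 reads]
#4 VA=0x201AA68 (r,kernel):
  lvl0: tbl 0x1F, slot 16 ⇒ 0x33007 (P1/RW1/US1/PS0)
  lvl1: tbl 0x33, slot 26 ⇒ 0x35007 (P1/RW1/US1/PS0)
  ⇒ phys 0x35A68  [2 reads]

Access #0 PA: 0x224AF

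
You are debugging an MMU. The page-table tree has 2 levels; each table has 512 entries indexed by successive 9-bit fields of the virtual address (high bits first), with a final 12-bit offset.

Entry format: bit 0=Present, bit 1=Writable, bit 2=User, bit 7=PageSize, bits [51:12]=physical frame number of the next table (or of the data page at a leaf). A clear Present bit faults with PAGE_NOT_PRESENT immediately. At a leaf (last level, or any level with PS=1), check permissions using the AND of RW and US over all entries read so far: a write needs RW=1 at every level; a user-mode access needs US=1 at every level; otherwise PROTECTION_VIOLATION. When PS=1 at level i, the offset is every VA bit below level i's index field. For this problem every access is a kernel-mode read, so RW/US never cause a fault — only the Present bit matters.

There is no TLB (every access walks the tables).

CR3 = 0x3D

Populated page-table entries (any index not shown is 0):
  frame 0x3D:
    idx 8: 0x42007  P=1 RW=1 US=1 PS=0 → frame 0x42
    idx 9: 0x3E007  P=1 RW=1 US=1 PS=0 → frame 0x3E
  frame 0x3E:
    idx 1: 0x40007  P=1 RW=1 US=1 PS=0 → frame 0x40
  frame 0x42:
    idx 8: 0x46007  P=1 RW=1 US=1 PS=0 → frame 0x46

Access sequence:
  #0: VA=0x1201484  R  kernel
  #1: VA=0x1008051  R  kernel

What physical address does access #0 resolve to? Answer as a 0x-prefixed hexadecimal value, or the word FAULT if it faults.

Trace:
#0 VA=0x1201484 (r,kernel):
  L0: frame=0x3D idx=9 entry=0x3E007 [P=1 RW=1 US=1 PS=0]
  L1: frame=0x3E idx=1 entry=0x40007 [P=1 RW=1 US=1 PS=0]
  ⇒ phys 0x40484  [2 reads]
#1 VA=0x1008051 (r,kernel):
  L0: frame=0x3D idx=8 entry=0x42007 [P=1 RW=1 US=1 PS=0]
  L1: frame=0x42 idx=8 entry=0x46007 [P=1 RW=1 US=1 PS=0]
  ⇒ phys 0x46051  [2 reads]

Access #0 PA: 0x40484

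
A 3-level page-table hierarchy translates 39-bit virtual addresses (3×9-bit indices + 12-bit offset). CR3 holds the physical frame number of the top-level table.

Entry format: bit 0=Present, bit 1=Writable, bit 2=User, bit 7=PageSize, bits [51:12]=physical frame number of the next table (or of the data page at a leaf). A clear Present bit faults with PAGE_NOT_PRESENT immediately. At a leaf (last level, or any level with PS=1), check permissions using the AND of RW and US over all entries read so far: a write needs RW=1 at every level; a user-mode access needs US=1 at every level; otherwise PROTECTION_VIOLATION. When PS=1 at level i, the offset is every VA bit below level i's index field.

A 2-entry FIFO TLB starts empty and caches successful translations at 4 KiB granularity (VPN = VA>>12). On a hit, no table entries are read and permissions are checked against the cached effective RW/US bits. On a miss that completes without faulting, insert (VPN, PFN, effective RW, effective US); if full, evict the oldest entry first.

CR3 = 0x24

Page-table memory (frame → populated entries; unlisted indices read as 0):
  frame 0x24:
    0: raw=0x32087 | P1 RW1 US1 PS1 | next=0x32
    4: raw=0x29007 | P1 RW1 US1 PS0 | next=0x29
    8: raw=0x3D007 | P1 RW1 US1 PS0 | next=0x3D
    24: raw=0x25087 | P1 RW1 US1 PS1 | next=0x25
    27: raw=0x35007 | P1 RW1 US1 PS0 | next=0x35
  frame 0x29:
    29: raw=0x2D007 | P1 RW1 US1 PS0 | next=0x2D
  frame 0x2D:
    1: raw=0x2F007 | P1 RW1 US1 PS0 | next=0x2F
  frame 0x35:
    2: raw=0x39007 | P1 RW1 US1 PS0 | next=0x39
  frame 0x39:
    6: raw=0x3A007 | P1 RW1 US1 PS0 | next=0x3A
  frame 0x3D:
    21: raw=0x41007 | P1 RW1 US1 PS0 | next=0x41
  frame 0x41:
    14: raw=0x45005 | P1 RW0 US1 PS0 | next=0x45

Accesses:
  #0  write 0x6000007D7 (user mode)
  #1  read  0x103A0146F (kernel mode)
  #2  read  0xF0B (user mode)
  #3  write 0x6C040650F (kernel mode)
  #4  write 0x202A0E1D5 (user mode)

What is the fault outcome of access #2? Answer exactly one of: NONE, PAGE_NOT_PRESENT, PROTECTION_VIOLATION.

Walk each access:
#0 VA=0x6000007D7 (w,user):
  L0 @0x24[24] → 0x25087  P=1,RW=1,US=1,PS=1
  ✓ 0x257D7 (huge @L0)  — 1 lookups
#1 VA=0x103A0146F (r,kernel):
  L0 @0x24[4] → 0x29007  P=1,RW=1,US=1,PS=0
  L1 @0x29[29] → 0x2D007  P=1,RW=1,US=1,PS=0
  L2 @0x2D[1] → 0x2F007  P=1,RW=1,US=1,PS=0
  ✓ 0x2F46F  — 3 lookups
#2 VA=0xF0B (r,user):
  L0 @0x24[0] → 0x32087  P=1,RW=1,US=1,PS=1
  ✓ 0x32F0B (huge @L0)  — 1 lookups
#3 VA=0x6C040650F (w,kernel):
  L0 @0x24[27] → 0x35007  P=1,RW=1,US=1,PS=0
  L1 @0x35[2] → 0x39007  P=1,RW=1,US=1,PS=0
  L2 @0x39[6] → 0x3A007  P=1,RW=1,US=1,PS=0
  ✓ 0x3A50F  — 3 lookups
#4 VA=0x202A0E1D5 (w,user):
  L0 @0x24[8] → 0x3D007  P=1,RW=1,US=1,PS=0
  L1 @0x3D[21] → 0x41007  P=1,RW=1,US=1,PS=0
  L2 @0x41[14] → 0x45005  P=1,RW=0,US=1,PS=0
  → PROTECTION_VIOLATION  (3 entries read)

Access #2 fault: NONE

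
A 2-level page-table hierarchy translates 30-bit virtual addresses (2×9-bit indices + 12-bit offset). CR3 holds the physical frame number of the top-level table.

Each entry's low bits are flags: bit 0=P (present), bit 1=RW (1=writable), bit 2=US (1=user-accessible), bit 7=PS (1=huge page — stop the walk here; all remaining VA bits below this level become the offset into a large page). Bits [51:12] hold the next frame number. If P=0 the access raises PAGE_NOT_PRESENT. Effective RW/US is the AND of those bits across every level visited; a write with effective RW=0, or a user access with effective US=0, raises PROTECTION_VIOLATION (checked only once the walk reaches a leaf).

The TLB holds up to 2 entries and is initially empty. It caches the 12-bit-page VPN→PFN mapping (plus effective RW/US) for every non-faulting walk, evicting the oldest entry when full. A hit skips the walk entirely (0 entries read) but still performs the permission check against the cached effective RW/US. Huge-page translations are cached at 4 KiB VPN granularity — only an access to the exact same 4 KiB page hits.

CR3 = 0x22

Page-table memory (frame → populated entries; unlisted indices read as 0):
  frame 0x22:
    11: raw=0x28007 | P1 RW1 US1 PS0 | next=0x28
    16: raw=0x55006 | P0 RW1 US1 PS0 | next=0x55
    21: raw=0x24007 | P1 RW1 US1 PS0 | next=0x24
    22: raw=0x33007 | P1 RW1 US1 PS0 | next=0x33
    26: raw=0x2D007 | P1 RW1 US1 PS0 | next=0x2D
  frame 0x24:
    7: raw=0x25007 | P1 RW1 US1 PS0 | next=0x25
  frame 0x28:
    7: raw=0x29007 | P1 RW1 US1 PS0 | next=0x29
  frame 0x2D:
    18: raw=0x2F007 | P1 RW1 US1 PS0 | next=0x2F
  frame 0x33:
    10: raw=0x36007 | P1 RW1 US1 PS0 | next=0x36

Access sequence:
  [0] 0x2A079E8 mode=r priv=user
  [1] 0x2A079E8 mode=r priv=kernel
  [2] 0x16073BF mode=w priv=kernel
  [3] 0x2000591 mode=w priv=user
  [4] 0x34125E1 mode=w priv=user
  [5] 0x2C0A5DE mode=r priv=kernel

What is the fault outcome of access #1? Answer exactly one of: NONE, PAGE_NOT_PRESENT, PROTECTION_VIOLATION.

Per-access translation:
#0 VA=0x2A079E8 (r,user):
  L0: frame=0x22 idx=21 entry=0x24007 [P=1 RW=1 US=1 PS=0]
  L1: frame=0x24 idx=7 entry=0x25007 [P=1 RW=1 US=1 PS=0]
  ✓ 0x259E8  — 2 lookups
#1 VA=0x2A079E8 (r,kernel):
  TLB hit vpn=0x2A07 → PA=0x259E8
#2 VA=0x16073BF (w,kernel):
  L0: frame=0x22 idx=11 entry=0x28007 [P=1 RW=1 US=1 PS=0]
  L1: frame=0x28 idx=7 entry=0x29007 [P=1 RW=1 US=1 PS=0]
  ✓ 0x293BF  — 2 lookups
#3 VA=0x2000591 (w,user):
  L0: frame=0x22 idx=16 entry=0x55006 [P=0 RW=1 US=1 PS=0]
  → PAGE_NOT_PRESENT  (1 entries read)
#4 VA=0x34125E1 (w,user):
  L0: frame=0x22 idx=26 entry=0x2D007 [P=1 RW=1 US=1 PS=0]
  L1: frame=0x2D idx=18 entry=0x2F007 [P=1 RW=1 US=1 PS=0]
  ✓ 0x2F5E1  — 2 lookups
#5 VA=0x2C0A5DE (r,kernel):
  L0: frame=0x22 idx=22 entry=0x33007 [P=1 RW=1 US=1 PS=0]
  L1: frame=0x33 idx=10 entry=0x36007 [P=1 RW=1 US=1 PS=0]
  ✓ 0x365DE  — 2 lookups

Access #1 fault: NONE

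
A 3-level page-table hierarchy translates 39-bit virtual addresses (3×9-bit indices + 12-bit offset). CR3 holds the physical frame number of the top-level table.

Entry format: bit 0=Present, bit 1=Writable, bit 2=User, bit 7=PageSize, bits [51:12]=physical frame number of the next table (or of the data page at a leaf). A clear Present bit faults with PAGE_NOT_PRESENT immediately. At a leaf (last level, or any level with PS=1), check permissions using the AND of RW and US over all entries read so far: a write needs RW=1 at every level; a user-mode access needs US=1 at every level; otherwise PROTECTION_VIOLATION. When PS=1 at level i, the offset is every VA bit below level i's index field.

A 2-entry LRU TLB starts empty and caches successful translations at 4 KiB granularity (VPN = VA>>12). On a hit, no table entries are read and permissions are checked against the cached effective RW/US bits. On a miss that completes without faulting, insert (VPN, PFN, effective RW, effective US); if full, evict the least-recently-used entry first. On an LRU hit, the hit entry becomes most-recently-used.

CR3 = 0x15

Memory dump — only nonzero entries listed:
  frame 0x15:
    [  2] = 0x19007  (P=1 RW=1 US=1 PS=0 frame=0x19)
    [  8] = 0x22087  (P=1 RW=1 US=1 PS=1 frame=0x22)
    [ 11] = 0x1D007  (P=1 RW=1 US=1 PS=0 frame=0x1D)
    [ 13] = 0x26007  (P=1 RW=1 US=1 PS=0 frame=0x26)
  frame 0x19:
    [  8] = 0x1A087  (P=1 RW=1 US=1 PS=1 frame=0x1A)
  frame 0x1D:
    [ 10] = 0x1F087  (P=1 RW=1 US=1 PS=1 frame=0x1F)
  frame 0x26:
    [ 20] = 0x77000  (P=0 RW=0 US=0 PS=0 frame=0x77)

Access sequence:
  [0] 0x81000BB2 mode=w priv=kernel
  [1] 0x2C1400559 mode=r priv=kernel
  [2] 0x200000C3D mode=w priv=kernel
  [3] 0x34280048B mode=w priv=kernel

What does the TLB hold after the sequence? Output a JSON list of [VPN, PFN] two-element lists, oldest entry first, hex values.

Trace:
#0 VA=0x81000BB2 (w,kernel):
  L0: frame=0x15 idx=2 entry=0x19007 [P=1 RW=1 US=1 PS=0]
  L1: frame=0x19 idx=8 entry=0x1A087 [P=1 RW=1 US=1 PS=1]
  ✓ 0x1ABB2 (huge @L1)  — 2 lookups
#1 VA=0x2C1400559 (r,kernel):
  L0: frame=0x15 idx=11 entry=0x1D007 [P=1 RW=1 US=1 PS=0]
  L1: frame=0x1D idx=10 entry=0x1F087 [P=1 RW=1 US=1 PS=1]
  ✓ 0x1F559 (huge @L1)  — 2 lookups
#2 VA=0x200000C3D (w,kernel):
  L0: frame=0x15 idx=8 entry=0x22087 [P=1 RW=1 US=1 PS=1]
  ✓ 0x22C3D (huge @L0)  — 1 lookups
#3 VA=0x34280048B (w,kernel):
  L0: frame=0x15 idx=13 entry=0x26007 [P=1 RW=1 US=1 PS=0]
  L1: frame=0x26 idx=20 entry=0x77000 [P=0 RW=0 US=0 PS=0]
  → PAGE_NOT_PRESENT  (2 entries read)

TLB: [["0x2C1400", "0x1F"], ["0x200000", "0x22"]]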